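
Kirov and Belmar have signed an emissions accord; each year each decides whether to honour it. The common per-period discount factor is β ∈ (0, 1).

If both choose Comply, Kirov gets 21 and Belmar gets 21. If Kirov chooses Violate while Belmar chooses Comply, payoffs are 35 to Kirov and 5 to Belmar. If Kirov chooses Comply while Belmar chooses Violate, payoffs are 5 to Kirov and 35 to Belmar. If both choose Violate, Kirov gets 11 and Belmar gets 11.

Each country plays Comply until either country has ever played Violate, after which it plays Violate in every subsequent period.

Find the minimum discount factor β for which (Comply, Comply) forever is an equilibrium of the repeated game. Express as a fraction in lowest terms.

7/12

One-period gain from deviating is 35 − 21 = 14. The loss is 21 − 11 = 10 in every subsequent period, with present value 10·β/(1−β).
Deviation is unprofitable when 10·β/(1−β) ≥ 14, i.e. β/(1−β) ≥ 7/5.
Equivalently β ≥ 14/(14+10) = 7/12.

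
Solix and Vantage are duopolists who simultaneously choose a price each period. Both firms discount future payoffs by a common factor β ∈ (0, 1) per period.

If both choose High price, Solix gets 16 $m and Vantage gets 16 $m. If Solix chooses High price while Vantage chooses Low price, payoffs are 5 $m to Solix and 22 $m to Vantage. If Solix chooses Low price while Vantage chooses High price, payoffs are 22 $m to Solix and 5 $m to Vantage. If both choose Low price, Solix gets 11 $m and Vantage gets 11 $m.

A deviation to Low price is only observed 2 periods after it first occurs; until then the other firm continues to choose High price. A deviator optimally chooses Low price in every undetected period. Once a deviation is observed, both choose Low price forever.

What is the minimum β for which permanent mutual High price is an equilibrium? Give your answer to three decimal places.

A deviator earns 22 for 2 periods, then 11 forever; cooperating earns 16 forever. Multiplying the IC by (1−β):
16 ≥ 22(1−β^2) + 11β^2, so 11·β^2 ≥ 6 and β^2 ≥ 6/11.
β ≥ (6/11)^(1/2) ≈ 0.739.

0.739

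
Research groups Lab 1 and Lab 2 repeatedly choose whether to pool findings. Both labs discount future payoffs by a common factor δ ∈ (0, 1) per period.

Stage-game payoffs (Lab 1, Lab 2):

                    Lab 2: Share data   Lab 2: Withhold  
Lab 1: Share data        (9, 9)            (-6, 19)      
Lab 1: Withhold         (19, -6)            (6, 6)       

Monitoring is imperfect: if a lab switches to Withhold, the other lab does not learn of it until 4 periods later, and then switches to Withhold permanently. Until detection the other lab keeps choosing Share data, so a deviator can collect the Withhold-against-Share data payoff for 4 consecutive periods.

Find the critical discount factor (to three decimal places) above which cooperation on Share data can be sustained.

0.937

A deviator earns 19 for 4 periods, then 6 forever; cooperating earns 9 forever. Multiplying the IC by (1−δ):
9 ≥ 19(1−δ^4) + 6δ^4, so 13·δ^4 ≥ 10 and δ^4 ≥ 10/13.
δ ≥ (10/13)^(1/4) ≈ 0.937.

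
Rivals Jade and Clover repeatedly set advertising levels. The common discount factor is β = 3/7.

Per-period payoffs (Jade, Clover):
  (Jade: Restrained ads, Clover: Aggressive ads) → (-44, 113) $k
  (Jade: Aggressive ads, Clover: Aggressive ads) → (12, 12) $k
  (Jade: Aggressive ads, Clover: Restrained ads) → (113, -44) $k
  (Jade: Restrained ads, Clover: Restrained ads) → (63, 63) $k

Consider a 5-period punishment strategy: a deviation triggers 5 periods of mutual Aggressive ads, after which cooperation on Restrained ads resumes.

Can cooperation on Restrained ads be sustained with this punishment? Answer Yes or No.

No

A one-shot deviation gives 113 now, then 12 for 5 periods, then back to 63.
Gain from deviating: (113−63) today; loss: (63−12) in each of the next 5 periods.
No-deviation condition: (63−12)(β+…+β^5) ≥ 113−63, i.e. β+…+β^5 ≥ 50/51.
At β = 3/7: β+…+β^5 = 0.7392 < 0.9804.
So cooperation is not sustainable.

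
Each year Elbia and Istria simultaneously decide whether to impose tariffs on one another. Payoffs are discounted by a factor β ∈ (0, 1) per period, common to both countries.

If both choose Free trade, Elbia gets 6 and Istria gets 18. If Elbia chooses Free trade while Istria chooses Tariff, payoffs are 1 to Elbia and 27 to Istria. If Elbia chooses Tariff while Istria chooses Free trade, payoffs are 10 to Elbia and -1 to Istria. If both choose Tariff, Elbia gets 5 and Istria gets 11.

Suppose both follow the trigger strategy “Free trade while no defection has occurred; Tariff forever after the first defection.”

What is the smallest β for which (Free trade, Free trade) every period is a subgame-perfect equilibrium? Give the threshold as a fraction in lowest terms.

4/5

Elbia's threshold: (10−6)/(10−5) = 4/5.
Istria's threshold: (27−18)/(27−11) = 9/16.
4/5 > 9/16, so Elbia binds and β* = 4/5.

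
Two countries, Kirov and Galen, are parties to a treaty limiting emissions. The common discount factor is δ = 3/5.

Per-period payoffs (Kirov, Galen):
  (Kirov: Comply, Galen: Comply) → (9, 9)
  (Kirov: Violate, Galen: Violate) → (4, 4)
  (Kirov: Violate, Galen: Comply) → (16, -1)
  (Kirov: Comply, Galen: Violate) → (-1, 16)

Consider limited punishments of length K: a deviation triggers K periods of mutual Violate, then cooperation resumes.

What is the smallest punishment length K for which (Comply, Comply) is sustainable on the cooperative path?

No profitable deviation requires (9−4)(δ+…+δ^K) ≥ 16−9, i.e. δ+…+δ^K ≥ 7/5 ≈ 1.4000.
With δ = 3/5, the partial sums are K=1: 0.6000, K=2: 0.9600, K=3: 1.1760, K=4: 1.3056, K=5: 1.3834, K=6: 1.4300.
K = 6 is the first length at which the sum reaches 1.4000.

6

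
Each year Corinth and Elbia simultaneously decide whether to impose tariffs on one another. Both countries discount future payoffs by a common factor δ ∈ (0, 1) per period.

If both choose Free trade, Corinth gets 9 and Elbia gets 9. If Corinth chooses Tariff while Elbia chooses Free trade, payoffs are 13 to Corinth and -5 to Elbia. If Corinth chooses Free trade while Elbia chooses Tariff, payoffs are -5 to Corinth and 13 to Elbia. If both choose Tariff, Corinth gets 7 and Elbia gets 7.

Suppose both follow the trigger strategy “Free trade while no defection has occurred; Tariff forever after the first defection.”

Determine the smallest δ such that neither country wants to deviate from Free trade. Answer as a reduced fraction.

2/3

Under grim trigger the critical discount factor is (T−C)/(T−P) with T = 13, C = 9, P = 7.
δ* = (13−9)/(13−7) = 4/6 = 2/3.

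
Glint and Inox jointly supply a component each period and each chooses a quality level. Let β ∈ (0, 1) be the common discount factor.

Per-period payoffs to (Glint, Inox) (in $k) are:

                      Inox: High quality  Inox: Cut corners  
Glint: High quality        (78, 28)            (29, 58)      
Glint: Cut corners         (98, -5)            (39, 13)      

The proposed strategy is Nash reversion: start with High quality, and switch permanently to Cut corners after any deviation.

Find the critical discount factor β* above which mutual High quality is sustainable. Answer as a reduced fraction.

2/3

Glint: cooperation gives 78 each period; deviation gives 98 once then 39 forever.
  78/(1−β) ≥ 98 + 39β/(1−β) ⇒ β ≥ 20/59.
Inox: cooperation gives 28 each period; deviation gives 58 once then 13 forever.
  β ≥ 30/45 = 2/3.
Both must hold, so the binding constraint is Inox's: β ≥ 2/3.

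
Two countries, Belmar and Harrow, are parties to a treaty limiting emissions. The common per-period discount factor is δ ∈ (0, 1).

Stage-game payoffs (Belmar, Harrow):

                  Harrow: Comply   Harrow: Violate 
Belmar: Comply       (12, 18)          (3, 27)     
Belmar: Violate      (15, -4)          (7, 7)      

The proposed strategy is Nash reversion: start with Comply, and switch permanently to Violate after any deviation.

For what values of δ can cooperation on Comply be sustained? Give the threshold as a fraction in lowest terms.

Belmar's threshold: (15−12)/(15−7) = 3/8.
Harrow's threshold: (27−18)/(27−7) = 9/20.
3/8 < 9/20, so Harrow binds and δ* = 9/20.

9/20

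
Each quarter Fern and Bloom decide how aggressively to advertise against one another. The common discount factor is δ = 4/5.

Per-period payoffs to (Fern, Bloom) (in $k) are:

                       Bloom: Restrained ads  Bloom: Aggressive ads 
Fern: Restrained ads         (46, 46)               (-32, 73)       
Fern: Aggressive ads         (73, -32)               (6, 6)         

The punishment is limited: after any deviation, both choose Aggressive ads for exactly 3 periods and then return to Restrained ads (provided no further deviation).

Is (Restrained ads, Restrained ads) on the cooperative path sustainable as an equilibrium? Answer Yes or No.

Comparing payoff streams over the 4 periods until play realigns: cooperate → 46(1+δ+…+δ^3); deviate → 73 + 6(δ+…+δ^3).
Cooperation is sustained iff (46−6)(δ+…+δ^3) ≥ 73−46.
δ+…+δ^3 = 4/5·(1−(4/5)^3)/(1−4/5) = 1.9520, and (73−46)/(46−6) = 0.6750.
1.9520 ≥ 0.6750, so cooperation is sustainable.

Yes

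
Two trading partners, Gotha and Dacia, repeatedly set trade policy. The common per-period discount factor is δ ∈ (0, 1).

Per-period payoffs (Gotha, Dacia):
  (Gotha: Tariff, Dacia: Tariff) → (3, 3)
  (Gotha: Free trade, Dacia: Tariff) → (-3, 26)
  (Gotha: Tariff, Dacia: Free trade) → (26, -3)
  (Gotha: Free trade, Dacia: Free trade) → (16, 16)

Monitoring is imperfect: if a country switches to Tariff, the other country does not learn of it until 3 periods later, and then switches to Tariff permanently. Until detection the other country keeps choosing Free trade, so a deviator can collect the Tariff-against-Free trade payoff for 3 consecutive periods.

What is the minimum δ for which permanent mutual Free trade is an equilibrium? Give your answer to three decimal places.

0.758

Deviating for the 3 undetected periods gains 26−16 = 10 per period over cooperation, then loses 16−3 = 13 per period forever once punishment starts.
Gain: 10(1 + δ + … + δ^2); loss: 13·δ^3/(1−δ).
No profitable deviation ⇔ 10(1−δ^3) ≤ 13·δ^3, i.e. δ^3 ≥ 10/(10+13) = 10/23.
Hence δ ≥ (10/23)^(1/3) ≈ 0.758.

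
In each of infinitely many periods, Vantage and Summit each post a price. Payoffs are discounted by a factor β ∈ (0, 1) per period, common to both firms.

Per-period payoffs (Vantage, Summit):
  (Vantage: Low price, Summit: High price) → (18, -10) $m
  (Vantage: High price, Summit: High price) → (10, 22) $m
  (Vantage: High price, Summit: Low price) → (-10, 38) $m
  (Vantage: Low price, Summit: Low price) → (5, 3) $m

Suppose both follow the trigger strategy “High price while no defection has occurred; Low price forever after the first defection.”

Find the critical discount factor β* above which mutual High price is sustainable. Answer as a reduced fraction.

8/13

For Vantage: deviation gain 18−10 = 8, per-period punishment loss 10−5 = 5. IC gives β ≥ 8/13.
For Summit: gain 16, loss 19 per period, so β ≥ 16/35.
The tighter constraint is Vantage's, so cooperation needs β ≥ 8/13.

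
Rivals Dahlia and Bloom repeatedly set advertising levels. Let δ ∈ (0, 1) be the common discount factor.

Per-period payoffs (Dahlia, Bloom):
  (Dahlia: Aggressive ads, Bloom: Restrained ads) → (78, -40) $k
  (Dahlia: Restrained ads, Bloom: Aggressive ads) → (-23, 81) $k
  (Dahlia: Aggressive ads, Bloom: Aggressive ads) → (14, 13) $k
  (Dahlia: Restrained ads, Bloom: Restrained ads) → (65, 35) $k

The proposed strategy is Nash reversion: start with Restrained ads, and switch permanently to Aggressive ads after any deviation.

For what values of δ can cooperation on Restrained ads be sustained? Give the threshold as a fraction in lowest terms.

23/34

Dahlia: cooperation gives 65 each period; deviation gives 78 once then 14 forever.
  65/(1−δ) ≥ 78 + 14δ/(1−δ) ⇒ δ ≥ 13/64.
Bloom: cooperation gives 35 each period; deviation gives 81 once then 13 forever.
  δ ≥ 46/68 = 23/34.
Both must hold, so the binding constraint is Bloom's: δ ≥ 23/34.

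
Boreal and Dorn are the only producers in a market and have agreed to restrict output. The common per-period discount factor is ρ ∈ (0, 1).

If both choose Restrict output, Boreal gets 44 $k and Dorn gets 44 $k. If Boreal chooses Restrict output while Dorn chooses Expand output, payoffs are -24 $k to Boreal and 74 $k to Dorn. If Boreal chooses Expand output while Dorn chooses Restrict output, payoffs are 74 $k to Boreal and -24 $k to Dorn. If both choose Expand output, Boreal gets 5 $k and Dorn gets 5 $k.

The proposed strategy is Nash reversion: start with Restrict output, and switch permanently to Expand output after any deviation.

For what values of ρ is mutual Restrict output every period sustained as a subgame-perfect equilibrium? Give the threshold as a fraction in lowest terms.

10/23

One-period gain from deviating is 74 − 44 = 30. The loss is 44 − 5 = 39 in every subsequent period, with present value 39·ρ/(1−ρ).
Deviation is unprofitable when 39·ρ/(1−ρ) ≥ 30, i.e. ρ/(1−ρ) ≥ 10/13.
Equivalently ρ ≥ 30/(30+39) = 10/23.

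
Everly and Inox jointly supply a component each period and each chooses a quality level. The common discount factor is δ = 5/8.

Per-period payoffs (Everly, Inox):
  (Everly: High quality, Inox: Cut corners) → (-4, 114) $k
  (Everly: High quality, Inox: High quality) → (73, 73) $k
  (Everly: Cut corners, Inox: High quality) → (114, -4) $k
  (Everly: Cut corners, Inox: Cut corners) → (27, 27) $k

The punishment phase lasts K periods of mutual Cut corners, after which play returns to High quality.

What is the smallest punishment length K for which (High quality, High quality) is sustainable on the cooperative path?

No profitable deviation requires (73−27)(δ+…+δ^K) ≥ 114−73, i.e. δ+…+δ^K ≥ 41/46 ≈ 0.8913.
With δ = 5/8, the partial sums are K=1: 0.6250, K=2: 1.0156.
K = 2 is the first length at which the sum reaches 0.8913.

2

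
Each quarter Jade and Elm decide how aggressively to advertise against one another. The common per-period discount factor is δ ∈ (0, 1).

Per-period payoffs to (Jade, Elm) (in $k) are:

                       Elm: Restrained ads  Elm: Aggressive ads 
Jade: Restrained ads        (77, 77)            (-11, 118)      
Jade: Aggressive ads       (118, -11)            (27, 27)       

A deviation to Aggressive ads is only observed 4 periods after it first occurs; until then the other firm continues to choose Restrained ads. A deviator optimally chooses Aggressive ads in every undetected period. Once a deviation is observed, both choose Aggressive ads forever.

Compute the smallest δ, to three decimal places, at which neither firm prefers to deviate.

0.819

Deviating for the 4 undetected periods gains 118−77 = 41 per period over cooperation, then loses 77−27 = 50 per period forever once punishment starts.
Gain: 41(1 + δ + … + δ^3); loss: 50·δ^4/(1−δ).
No profitable deviation ⇔ 41(1−δ^4) ≤ 50·δ^4, i.e. δ^4 ≥ 41/(41+50) = 41/91.
Hence δ ≥ (41/91)^(1/4) ≈ 0.819.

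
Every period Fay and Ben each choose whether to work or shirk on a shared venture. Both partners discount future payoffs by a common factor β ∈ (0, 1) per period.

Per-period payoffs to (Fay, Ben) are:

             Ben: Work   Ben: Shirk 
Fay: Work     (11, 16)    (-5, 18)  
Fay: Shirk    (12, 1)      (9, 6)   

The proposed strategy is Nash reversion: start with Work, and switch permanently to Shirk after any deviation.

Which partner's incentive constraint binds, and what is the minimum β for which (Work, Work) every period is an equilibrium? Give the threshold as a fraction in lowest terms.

Fay: cooperation gives 11 each period; deviation gives 12 once then 9 forever.
  11/(1−β) ≥ 12 + 9β/(1−β) ⇒ β ≥ 1/3.
Ben: cooperation gives 16 each period; deviation gives 18 once then 6 forever.
  β ≥ 2/12 = 1/6.
Both must hold, so the binding constraint is Fay's: β ≥ 1/3.

Fay; β ≥ 1/3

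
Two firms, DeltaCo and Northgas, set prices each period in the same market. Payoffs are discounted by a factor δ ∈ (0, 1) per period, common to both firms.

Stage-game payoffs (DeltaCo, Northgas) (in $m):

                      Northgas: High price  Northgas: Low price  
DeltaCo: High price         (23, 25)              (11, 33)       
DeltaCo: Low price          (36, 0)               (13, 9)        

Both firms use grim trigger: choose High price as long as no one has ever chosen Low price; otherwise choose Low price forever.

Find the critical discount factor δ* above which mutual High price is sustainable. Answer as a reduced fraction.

13/23

DeltaCo's threshold: (36−23)/(36−13) = 13/23.
Northgas's threshold: (33−25)/(33−9) = 1/3.
13/23 > 1/3, so DeltaCo binds and δ* = 13/23.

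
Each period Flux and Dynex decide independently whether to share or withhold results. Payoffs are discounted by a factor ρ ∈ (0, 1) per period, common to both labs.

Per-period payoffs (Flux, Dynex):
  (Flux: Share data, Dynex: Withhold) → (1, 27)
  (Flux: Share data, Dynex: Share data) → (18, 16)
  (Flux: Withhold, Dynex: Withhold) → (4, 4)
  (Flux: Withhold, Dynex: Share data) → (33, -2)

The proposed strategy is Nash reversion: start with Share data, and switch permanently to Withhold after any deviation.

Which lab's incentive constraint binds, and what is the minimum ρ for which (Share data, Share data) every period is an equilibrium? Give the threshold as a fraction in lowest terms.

Flux; ρ ≥ 15/29

Flux's threshold: (33−18)/(33−4) = 15/29.
Dynex's threshold: (27−16)/(27−4) = 11/23.
15/29 > 11/23, so Flux binds and ρ* = 15/29.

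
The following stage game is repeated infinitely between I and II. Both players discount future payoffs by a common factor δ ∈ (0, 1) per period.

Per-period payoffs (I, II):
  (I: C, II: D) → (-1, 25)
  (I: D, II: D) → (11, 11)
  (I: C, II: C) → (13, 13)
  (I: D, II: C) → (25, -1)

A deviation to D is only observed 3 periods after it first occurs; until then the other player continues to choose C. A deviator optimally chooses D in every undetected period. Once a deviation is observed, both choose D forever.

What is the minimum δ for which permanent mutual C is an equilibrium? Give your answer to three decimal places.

0.950

A deviator earns 25 for 3 periods, then 11 forever; cooperating earns 13 forever. Multiplying the IC by (1−δ):
13 ≥ 25(1−δ^3) + 11δ^3, so 14·δ^3 ≥ 12 and δ^3 ≥ 6/7.
δ ≥ (6/7)^(1/3) ≈ 0.950.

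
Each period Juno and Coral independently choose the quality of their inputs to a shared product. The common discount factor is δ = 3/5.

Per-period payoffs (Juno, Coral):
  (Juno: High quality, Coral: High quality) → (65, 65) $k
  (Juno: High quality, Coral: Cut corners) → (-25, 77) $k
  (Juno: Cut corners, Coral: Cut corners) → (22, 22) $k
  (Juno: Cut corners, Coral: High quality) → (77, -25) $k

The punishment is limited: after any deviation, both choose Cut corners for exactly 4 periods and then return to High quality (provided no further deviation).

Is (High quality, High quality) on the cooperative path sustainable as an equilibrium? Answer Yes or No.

Yes

A one-shot deviation gives 77 now, then 22 for 4 periods, then back to 65.
Gain from deviating: (77−65) today; loss: (65−22) in each of the next 4 periods.
No-deviation condition: (65−22)(δ+…+δ^4) ≥ 77−65, i.e. δ+…+δ^4 ≥ 12/43.
At δ = 3/5: δ+…+δ^4 = 1.3056 ≥ 0.2791.
So cooperation is sustainable.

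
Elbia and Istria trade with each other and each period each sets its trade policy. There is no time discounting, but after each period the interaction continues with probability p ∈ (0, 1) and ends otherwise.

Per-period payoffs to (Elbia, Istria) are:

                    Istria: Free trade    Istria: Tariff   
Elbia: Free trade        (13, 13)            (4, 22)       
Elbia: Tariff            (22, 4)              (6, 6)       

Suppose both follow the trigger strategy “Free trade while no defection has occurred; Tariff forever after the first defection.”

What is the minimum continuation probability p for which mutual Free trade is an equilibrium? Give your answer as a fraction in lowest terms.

9/16

Expected cooperation value is 13 + p·13 + p²·13 + … = 13/(1−p); deviation gives 22 + p·6/(1−p).
13 ≥ 22(1−p) + 6p ⇒ 16p ≥ 9 ⇒ p ≥ 9/16.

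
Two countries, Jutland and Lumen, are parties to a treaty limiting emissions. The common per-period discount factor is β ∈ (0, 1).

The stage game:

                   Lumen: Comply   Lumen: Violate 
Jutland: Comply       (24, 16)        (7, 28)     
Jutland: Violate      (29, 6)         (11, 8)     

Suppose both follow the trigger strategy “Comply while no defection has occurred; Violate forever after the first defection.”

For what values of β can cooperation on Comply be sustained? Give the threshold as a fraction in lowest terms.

For Jutland: deviation gain 29−24 = 5, per-period punishment loss 24−11 = 13. IC gives β ≥ 5/18.
For Lumen: gain 12, loss 8 per period, so β ≥ 12/20 = 3/5.
The tighter constraint is Lumen's, so cooperation needs β ≥ 3/5.

3/5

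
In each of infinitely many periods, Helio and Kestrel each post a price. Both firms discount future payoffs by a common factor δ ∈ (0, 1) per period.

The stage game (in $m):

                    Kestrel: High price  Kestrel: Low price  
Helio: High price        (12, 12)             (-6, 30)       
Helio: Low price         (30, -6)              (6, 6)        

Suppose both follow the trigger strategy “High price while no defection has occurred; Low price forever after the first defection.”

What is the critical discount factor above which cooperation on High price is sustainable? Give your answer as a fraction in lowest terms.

Cooperation forever yields 12 each period: 12/(1−δ).
Deviating yields 30 once, then 6 forever: 30 + 6δ/(1−δ).
No profitable deviation requires 12/(1−δ) ≥ 30 + 6δ/(1−δ).
Multiplying by (1−δ): 12 ≥ 30(1−δ) + 6δ = 30 − 24δ.
So 24δ ≥ 18, i.e. δ ≥ 18/24 = 3/4.

3/4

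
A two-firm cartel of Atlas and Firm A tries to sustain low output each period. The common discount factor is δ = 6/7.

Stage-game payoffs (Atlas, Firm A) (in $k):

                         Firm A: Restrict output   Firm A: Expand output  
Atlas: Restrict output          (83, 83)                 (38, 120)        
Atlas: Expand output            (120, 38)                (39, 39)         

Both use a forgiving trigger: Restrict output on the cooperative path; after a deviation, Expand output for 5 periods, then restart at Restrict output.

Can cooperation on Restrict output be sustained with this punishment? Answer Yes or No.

Yes

Comparing payoff streams over the 6 periods until play realigns: cooperate → 83(1+δ+…+δ^5); deviate → 120 + 39(δ+…+δ^5).
Cooperation is sustained iff (83−39)(δ+…+δ^5) ≥ 120−83.
δ+…+δ^5 = 6/7·(1−(6/7)^5)/(1−6/7) = 3.2240, and (120−83)/(83−39) = 0.8409.
3.2240 ≥ 0.8409, so cooperation is sustainable.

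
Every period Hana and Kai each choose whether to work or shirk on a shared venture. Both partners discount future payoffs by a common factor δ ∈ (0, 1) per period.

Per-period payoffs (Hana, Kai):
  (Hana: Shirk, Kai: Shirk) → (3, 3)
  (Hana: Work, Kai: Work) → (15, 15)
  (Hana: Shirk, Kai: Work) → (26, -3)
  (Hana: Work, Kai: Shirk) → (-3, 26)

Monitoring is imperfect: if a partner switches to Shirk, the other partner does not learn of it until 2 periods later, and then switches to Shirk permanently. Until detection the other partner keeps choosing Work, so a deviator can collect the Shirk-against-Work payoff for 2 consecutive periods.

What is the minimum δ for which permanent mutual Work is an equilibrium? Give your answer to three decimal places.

Deviating for the 2 undetected periods gains 26−15 = 11 per period over cooperation, then loses 15−3 = 12 per period forever once punishment starts.
Gain: 11(1 + δ + … + δ^1); loss: 12·δ^2/(1−δ).
No profitable deviation ⇔ 11(1−δ^2) ≤ 12·δ^2, i.e. δ^2 ≥ 11/(11+12) = 11/23.
Hence δ ≥ (11/23)^(1/2) ≈ 0.692.

0.692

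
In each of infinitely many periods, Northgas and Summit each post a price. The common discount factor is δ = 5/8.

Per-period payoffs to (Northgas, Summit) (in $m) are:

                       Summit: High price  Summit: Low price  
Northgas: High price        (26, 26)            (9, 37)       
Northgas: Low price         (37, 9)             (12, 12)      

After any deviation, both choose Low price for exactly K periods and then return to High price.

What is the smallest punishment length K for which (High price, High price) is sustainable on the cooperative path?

No profitable deviation requires (26−12)(δ+…+δ^K) ≥ 37−26, i.e. δ+…+δ^K ≥ 11/14 ≈ 0.7857.
With δ = 5/8, the partial sums are K=1: 0.6250, K=2: 1.0156.
K = 2 is the first length at which the sum reaches 0.7857.

2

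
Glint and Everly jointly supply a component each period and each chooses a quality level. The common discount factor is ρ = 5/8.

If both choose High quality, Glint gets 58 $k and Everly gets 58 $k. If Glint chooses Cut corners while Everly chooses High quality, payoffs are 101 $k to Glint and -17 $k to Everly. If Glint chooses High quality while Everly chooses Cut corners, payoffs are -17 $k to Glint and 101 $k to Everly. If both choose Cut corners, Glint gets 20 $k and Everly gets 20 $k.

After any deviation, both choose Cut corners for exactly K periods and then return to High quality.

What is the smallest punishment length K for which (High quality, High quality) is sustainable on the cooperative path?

No profitable deviation requires (58−20)(ρ+…+ρ^K) ≥ 101−58, i.e. ρ+…+ρ^K ≥ 43/38 ≈ 1.1316.
With ρ = 5/8, the partial sums are K=1: 0.6250, K=2: 1.0156, K=3: 1.2598.
K = 3 is the first length at which the sum reaches 1.1316.

3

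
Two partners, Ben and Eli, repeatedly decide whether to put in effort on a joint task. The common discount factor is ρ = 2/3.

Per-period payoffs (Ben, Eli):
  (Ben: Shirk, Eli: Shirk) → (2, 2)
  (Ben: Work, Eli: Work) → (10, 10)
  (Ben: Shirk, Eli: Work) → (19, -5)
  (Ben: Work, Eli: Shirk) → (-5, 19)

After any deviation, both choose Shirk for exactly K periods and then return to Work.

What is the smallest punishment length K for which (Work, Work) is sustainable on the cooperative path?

3

IC: ρ(1−ρ^K)/(1−ρ) ≥ (19−10)/(10−2) = 9/8.
With ρ = 2/3: need 1 − ρ^K ≥ 9/8·(1−2/3)/(2/3), i.e. ρ^K ≤ 0.4375.
Since (2/3)^2 = 0.4444 and (2/3)^3 = 0.2963, the smallest such K is 3.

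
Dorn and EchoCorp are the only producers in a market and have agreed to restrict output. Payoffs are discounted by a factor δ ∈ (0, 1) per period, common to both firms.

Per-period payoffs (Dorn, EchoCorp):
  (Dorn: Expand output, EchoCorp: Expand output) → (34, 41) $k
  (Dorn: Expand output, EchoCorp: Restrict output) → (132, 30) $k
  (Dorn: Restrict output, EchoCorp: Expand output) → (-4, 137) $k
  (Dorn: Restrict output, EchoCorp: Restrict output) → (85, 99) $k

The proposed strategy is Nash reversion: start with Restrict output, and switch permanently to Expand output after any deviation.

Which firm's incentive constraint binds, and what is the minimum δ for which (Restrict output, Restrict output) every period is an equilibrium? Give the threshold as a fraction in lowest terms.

Dorn: cooperation gives 85 each period; deviation gives 132 once then 34 forever.
  85/(1−δ) ≥ 132 + 34δ/(1−δ) ⇒ δ ≥ 47/98.
EchoCorp: cooperation gives 99 each period; deviation gives 137 once then 41 forever.
  δ ≥ 38/96 = 19/48.
Both must hold, so the binding constraint is Dorn's: δ ≥ 47/98.

Dorn; δ ≥ 47/98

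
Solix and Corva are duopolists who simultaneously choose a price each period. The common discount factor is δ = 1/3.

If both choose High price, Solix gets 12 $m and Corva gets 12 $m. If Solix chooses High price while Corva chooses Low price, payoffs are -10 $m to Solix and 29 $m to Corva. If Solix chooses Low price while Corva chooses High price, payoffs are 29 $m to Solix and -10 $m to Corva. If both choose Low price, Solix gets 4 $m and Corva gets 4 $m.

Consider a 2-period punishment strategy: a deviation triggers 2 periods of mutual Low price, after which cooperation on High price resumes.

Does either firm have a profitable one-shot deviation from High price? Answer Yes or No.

IC: δ+…+δ^2 ≥ (29−12)/(12−4) = 17/8.
At δ = 1/3: partial sum = 0.4444 < 2.1250. Cooperation not sustainable.

Yes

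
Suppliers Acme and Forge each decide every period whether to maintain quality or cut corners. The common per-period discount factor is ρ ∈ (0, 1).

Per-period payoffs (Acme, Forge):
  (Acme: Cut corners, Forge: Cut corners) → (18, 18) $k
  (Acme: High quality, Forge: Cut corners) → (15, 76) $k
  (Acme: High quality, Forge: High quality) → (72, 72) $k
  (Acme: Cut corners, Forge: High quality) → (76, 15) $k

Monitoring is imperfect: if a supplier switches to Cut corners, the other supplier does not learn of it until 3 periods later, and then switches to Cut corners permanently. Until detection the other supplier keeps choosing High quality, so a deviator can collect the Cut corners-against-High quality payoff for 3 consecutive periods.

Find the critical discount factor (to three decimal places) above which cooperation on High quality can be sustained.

The best deviation is to choose Cut corners for all 3 undetected periods, earning 76 each, then 18 forever once detected.
Deviation value: 76(1−ρ^3)/(1−ρ) + 18ρ^3/(1−ρ); cooperation value: 72/(1−ρ).
IC: 72 ≥ 76(1−ρ^3) + 18ρ^3 = 76 − 58ρ^3.
So ρ^3 ≥ 4/58 = 2/29, giving ρ ≥ (2/29)^(1/3) ≈ 0.410.

0.410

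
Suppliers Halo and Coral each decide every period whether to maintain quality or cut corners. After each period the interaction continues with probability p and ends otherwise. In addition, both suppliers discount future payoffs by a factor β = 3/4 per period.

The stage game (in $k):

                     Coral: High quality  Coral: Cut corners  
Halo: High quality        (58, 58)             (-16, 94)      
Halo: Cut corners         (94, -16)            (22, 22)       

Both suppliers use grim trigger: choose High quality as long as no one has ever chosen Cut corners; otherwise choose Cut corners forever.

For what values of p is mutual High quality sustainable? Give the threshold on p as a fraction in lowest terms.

2/3

Expected continuation weight on next period's payoff is β·p = 3/4·p, which plays the role of the discount factor.
Cooperation requires 3/4·p ≥ (94−58)/(94−22) = 1/2, hence p ≥ 2/3.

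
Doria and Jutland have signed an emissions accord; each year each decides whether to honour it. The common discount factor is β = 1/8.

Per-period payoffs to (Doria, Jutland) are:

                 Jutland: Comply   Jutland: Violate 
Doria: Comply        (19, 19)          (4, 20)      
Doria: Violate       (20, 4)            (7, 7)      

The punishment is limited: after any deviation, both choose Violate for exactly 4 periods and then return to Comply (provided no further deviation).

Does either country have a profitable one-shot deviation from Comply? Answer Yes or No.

No

A one-shot deviation gives 20 now, then 7 for 4 periods, then back to 19.
Gain from deviating: (20−19) today; loss: (19−7) in each of the next 4 periods.
No-deviation condition: (19−7)(β+…+β^4) ≥ 20−19, i.e. β+…+β^4 ≥ 1/12.
At β = 1/8: β+…+β^4 = 0.1428 ≥ 0.0833.
So cooperation is sustainable.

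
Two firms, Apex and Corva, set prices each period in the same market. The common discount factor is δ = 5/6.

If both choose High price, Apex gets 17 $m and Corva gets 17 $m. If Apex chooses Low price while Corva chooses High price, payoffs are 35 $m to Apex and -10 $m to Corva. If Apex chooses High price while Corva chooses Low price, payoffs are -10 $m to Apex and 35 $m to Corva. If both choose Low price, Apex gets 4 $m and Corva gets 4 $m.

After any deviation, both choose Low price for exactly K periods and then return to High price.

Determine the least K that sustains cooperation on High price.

IC: δ(1−δ^K)/(1−δ) ≥ (35−17)/(17−4) = 18/13.
With δ = 5/6: need 1 − δ^K ≥ 18/13·(1−5/6)/(5/6), i.e. δ^K ≤ 0.7231.
Since (5/6)^1 = 0.8333 and (5/6)^2 = 0.6944, the smallest such K is 2.

2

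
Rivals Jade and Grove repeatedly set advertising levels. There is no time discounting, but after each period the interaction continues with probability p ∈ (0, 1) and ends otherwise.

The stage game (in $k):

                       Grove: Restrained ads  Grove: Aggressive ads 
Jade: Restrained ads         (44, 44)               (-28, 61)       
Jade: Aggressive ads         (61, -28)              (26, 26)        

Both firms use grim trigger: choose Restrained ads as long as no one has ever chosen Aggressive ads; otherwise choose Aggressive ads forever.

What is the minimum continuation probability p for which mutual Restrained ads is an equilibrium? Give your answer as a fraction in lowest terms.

17/35

Expected cooperation value is 44 + p·44 + p²·44 + … = 44/(1−p); deviation gives 61 + p·26/(1−p).
44 ≥ 61(1−p) + 26p ⇒ 35p ≥ 17 ⇒ p ≥ 17/35.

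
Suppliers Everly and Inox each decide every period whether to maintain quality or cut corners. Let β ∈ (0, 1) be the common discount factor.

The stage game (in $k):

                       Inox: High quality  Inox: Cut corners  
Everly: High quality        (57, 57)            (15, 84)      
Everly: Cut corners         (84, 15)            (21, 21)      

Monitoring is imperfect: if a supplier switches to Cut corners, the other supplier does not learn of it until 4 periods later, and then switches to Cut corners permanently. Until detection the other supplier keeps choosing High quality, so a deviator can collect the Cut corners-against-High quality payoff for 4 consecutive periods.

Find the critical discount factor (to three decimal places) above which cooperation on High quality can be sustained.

A deviator earns 84 for 4 periods, then 21 forever; cooperating earns 57 forever. Multiplying the IC by (1−β):
57 ≥ 84(1−β^4) + 21β^4, so 63·β^4 ≥ 27 and β^4 ≥ 3/7.
β ≥ (3/7)^(1/4) ≈ 0.809.

0.809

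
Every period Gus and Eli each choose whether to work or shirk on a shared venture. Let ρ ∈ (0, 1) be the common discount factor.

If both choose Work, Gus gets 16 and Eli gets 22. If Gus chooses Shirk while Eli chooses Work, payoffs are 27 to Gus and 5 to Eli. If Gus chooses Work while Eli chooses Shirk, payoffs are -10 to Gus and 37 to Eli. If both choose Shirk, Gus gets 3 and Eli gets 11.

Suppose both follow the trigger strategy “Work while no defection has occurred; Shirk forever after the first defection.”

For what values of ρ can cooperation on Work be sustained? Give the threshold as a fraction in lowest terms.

15/26

Gus's threshold: (27−16)/(27−3) = 11/24.
Eli's threshold: (37−22)/(37−11) = 15/26.
11/24 < 15/26, so Eli binds and ρ* = 15/26.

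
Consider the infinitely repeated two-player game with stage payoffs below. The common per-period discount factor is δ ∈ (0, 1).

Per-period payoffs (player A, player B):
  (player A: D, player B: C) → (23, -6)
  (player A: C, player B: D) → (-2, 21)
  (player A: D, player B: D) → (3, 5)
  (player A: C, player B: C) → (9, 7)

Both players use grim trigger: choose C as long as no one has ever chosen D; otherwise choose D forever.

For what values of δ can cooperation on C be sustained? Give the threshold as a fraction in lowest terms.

player A: cooperation gives 9 each period; deviation gives 23 once then 3 forever.
  9/(1−δ) ≥ 23 + 3δ/(1−δ) ⇒ δ ≥ 14/20 = 7/10.
player B: cooperation gives 7 each period; deviation gives 21 once then 5 forever.
  δ ≥ 14/16 = 7/8.
Both must hold, so the binding constraint is player B's: δ ≥ 7/8.

7/8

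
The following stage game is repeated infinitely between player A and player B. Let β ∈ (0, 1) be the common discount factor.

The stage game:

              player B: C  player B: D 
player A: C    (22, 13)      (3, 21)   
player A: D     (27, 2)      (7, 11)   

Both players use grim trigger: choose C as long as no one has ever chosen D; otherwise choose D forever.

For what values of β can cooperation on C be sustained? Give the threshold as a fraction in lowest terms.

player A: cooperation gives 22 each period; deviation gives 27 once then 7 forever.
  22/(1−β) ≥ 27 + 7β/(1−β) ⇒ β ≥ 5/20 = 1/4.
player B: cooperation gives 13 each period; deviation gives 21 once then 11 forever.
  β ≥ 8/10 = 4/5.
Both must hold, so the binding constraint is player B's: β ≥ 4/5.

4/5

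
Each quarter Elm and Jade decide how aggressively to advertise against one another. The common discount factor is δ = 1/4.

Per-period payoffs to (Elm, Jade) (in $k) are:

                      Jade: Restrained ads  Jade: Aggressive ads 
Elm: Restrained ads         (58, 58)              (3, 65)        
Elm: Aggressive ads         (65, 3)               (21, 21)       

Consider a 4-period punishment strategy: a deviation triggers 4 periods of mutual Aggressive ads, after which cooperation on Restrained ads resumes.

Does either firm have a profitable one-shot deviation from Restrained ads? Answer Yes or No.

Comparing payoff streams over the 5 periods until play realigns: cooperate → 58(1+δ+…+δ^4); deviate → 65 + 21(δ+…+δ^4).
Cooperation is sustained iff (58−21)(δ+…+δ^4) ≥ 65−58.
δ+…+δ^4 = 1/4·(1−(1/4)^4)/(1−1/4) = 0.3320, and (65−58)/(58−21) = 0.1892.
0.3320 ≥ 0.1892, so cooperation is sustainable.

No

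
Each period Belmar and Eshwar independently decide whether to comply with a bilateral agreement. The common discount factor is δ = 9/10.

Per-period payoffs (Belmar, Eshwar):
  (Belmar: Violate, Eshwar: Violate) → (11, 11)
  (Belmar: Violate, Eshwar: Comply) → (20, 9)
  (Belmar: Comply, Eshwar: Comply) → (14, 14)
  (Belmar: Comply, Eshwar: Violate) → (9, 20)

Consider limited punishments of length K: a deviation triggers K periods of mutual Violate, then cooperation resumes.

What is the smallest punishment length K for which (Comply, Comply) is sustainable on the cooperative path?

IC: δ(1−δ^K)/(1−δ) ≥ (20−14)/(14−11) = 2.
With δ = 9/10: need 1 − δ^K ≥ 2·(1−9/10)/(9/10), i.e. δ^K ≤ 0.7778.
Since (9/10)^2 = 0.8100 and (9/10)^3 = 0.7290, the smallest such K is 3.

3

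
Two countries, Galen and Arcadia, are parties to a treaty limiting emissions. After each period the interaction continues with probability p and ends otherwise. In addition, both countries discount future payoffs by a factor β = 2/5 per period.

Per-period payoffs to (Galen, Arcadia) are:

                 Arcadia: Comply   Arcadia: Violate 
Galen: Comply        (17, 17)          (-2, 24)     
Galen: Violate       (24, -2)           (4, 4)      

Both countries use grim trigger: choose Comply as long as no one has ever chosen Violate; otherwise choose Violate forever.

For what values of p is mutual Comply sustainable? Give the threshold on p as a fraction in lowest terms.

7/8

With continuation probability p and discount β, the effective per-period discount factor is βp.
Grim-trigger IC: βp ≥ (24−17)/(24−4) = 7/20.
So p ≥ (7/20)/(2/5) = 7/8.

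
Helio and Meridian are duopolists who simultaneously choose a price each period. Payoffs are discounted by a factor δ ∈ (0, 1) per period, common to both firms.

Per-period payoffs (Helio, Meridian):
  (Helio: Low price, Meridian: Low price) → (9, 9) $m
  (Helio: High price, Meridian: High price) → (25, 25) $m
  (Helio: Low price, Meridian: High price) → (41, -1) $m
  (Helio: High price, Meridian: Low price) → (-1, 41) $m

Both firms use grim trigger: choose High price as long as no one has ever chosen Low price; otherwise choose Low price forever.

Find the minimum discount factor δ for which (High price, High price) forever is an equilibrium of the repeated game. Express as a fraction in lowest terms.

1/2

Under grim trigger the critical discount factor is (T−C)/(T−P) with T = 41, C = 25, P = 9.
δ* = (41−25)/(41−9) = 16/32 = 1/2.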